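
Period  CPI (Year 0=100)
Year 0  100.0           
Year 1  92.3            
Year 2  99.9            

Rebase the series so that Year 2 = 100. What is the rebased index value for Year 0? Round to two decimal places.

100.10

Rebased(Year 0) = 100.0 / 99.9 × 100 = 100.1001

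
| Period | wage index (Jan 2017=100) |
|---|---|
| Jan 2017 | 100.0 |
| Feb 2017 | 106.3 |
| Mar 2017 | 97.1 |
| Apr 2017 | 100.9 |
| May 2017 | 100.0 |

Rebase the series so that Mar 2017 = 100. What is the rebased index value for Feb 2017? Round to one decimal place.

109.5

Rebased(Feb 2017) = 106.3 / 97.1 × 100 = 109.4748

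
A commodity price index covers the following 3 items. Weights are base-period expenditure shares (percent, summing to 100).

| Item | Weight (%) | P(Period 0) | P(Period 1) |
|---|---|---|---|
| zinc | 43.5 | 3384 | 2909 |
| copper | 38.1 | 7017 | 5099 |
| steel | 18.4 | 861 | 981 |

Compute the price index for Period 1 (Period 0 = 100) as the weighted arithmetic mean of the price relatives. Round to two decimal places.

86.04

zinc: 43.5 × (2909/3384) = 43.5 × 0.859634 = 37.3941
copper: 38.1 × (5099/7017) = 38.1 × 0.726664 = 27.6859
steel: 18.4 × (981/861) = 18.4 × 1.139373 = 20.9645
Index = Σ wᵢ·(p₁ᵢ/p₀ᵢ) = 37.3941 + 27.6859 + 20.9645 = 86.0444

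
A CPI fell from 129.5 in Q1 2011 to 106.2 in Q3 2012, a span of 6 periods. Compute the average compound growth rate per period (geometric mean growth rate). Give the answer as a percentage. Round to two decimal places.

-3.25%

Growth factor = (106.2/129.5)^(1/6) = (0.820077)^(1/6) = 0.967481
Growth rate = 0.967481 − 1 = -0.032519 = -3.2519%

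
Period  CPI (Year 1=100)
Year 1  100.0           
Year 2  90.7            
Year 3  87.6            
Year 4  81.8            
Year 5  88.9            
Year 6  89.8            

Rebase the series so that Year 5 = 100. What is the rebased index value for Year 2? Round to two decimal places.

102.02

Rebased(Year 2) = 90.7 / 88.9 × 100 = 102.0247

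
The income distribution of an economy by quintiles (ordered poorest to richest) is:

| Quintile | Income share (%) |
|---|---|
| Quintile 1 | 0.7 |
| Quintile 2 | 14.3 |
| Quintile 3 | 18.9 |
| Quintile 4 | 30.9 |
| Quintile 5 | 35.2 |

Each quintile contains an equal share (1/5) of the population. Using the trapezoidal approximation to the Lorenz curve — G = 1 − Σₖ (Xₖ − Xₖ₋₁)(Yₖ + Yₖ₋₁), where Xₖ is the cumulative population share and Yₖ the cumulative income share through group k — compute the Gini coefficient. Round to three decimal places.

0.342

Cumulative income shares Yₖ: 0.0070, 0.1500, 0.3390, 0.6480, 1.0000
Σ (Xₖ−Xₖ₋₁)(Yₖ+Yₖ₋₁) = (1/5)(0.0070+0.0000) + (1/5)(0.1500+0.0070) + (1/5)(0.3390+0.1500) + (1/5)(0.6480+0.3390) + (1/5)(1.0000+0.6480)
  = 0.0014 + 0.0314 + 0.0978 + 0.1974 + 0.3296 = 0.6576
G = 1 − 0.6576 = 0.3424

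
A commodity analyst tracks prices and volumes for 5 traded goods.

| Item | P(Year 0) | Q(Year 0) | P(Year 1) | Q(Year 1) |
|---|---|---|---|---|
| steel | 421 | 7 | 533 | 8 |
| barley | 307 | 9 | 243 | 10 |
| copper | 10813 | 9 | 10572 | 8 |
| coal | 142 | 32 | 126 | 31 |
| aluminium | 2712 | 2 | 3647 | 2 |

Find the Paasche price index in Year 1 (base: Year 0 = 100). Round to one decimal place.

99.7

Paasche price index uses current-period quantities as weights.
ΣP(Year 1)·Q(Year 1) = 533×8 + 243×10 + 10572×8 + 126×31 + 3647×2 = 4264 + 2430 + 84576 + 3906 + 7294 = 102470
ΣP(Year 0)·Q(Year 1) = 421×8 + 307×10 + 10813×8 + 142×31 + 2712×2 = 3368 + 3070 + 86504 + 4402 + 5424 = 102768
Index = 102470 / 102768 × 100 = 99.7100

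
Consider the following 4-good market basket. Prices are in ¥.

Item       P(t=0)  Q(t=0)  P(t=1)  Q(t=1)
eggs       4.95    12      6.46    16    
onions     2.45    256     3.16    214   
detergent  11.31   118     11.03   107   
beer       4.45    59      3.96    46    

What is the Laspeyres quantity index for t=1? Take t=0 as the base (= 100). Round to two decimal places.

88.38

Laspeyres quantity index uses base-period prices as weights.
ΣP(t=0)·Q(t=1) = 4.95×16 + 2.45×214 + 11.31×107 + 4.45×46 = 79.2 + 524.3 + 1210.17 + 204.7 = 2018.37
ΣP(t=0)·Q(t=0) = 4.95×12 + 2.45×256 + 11.31×118 + 4.45×59 = 59.4 + 627.2 + 1334.58 + 262.55 = 2283.73
Index = 2018.37 / 2283.73 × 100 = 88.3804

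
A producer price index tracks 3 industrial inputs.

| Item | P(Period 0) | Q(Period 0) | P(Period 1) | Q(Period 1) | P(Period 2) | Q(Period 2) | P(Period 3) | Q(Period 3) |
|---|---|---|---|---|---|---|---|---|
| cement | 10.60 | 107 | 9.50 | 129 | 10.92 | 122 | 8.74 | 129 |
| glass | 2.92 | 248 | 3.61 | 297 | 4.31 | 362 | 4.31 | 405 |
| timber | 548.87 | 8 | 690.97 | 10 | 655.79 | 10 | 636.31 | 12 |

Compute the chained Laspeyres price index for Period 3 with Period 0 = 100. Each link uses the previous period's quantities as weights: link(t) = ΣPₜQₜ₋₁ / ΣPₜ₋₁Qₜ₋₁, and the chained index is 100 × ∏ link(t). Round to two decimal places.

113.72

Link Period 0→Period 1:
ΣP(Period 1)Q(Period 0) = 9.50×107 + 3.61×248 + 690.97×8 = 1016.5 + 895.28 + 5527.76 = 7439.54
ΣP(Period 0)Q(Period 0) = 10.60×107 + 2.92×248 + 548.87×8 = 1134.2 + 724.16 + 4390.96 = 6249.32
link = 7439.54/6249.32 = 1.190456
Link Period 1→Period 2:
ΣP(Period 2)Q(Period 1) = 10.92×129 + 4.31×297 + 655.79×10 = 1408.68 + 1280.07 + 6557.9 = 9246.65
ΣP(Period 1)Q(Period 1) = 9.50×129 + 3.61×297 + 690.97×10 = 1225.5 + 1072.17 + 6909.7 = 9207.37
link = 9246.65/9207.37 = 1.004266
Link Period 2→Period 3:
ΣP(Period 3)Q(Period 2) = 8.74×122 + 4.31×362 + 636.31×10 = 1066.28 + 1560.22 + 6363.1 = 8989.6
ΣP(Period 2)Q(Period 2) = 10.92×122 + 4.31×362 + 655.79×10 = 1332.24 + 1560.22 + 6557.9 = 9450.36
link = 8989.6/9450.36 = 0.951244
Chained index = 100 × 1.190456 × 1.004266 × 0.951244 = 113.7245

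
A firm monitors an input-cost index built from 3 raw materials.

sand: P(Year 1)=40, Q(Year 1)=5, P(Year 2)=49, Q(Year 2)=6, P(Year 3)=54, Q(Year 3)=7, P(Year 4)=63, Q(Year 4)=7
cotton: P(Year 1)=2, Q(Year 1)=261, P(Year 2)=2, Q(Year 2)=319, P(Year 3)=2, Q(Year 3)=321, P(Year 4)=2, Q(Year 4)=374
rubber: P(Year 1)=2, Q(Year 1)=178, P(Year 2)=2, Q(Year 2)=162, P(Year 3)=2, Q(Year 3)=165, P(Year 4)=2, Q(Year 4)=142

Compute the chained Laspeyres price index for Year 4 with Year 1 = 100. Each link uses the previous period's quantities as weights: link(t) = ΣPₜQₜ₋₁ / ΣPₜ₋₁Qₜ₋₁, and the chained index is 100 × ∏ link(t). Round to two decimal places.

Link Year 1→Year 2:
ΣP(Year 2)Q(Year 1) = 49×5 + 2×261 + 2×178 = 245 + 522 + 356 = 1123
ΣP(Year 1)Q(Year 1) = 40×5 + 2×261 + 2×178 = 200 + 522 + 356 = 1078
link = 1123/1078 = 1.041744
Link Year 2→Year 3:
ΣP(Year 3)Q(Year 2) = 54×6 + 2×319 + 2×162 = 324 + 638 + 324 = 1286
ΣP(Year 2)Q(Year 2) = 49×6 + 2×319 + 2×162 = 294 + 638 + 324 = 1256
link = 1286/1256 = 1.023885
Link Year 3→Year 4:
ΣP(Year 4)Q(Year 3) = 63×7 + 2×321 + 2×165 = 441 + 642 + 330 = 1413
ΣP(Year 3)Q(Year 3) = 54×7 + 2×321 + 2×165 = 378 + 642 + 330 = 1350
link = 1413/1350 = 1.046667
Chained index = 100 × 1.041744 × 1.023885 × 1.046667 = 111.6402

111.64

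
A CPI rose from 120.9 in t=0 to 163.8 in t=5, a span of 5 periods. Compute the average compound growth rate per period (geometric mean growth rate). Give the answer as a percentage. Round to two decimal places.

Growth factor = (163.8/120.9)^(1/5) = (1.354839)^(1/5) = 1.062619
Growth rate = 1.062619 − 1 = 0.062619 = 6.2619%

6.26%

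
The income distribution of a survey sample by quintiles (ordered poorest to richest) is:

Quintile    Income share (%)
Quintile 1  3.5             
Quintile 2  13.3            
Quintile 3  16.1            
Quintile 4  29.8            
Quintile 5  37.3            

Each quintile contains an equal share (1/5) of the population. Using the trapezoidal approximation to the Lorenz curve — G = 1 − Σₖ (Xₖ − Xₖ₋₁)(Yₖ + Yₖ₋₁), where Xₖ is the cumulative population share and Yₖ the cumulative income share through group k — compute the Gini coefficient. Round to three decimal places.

Cumulative income shares Yₖ: 0.0350, 0.1680, 0.3290, 0.6270, 1.0000
Σ (Xₖ−Xₖ₋₁)(Yₖ+Yₖ₋₁) = (1/5)(0.0350+0.0000) + (1/5)(0.1680+0.0350) + (1/5)(0.3290+0.1680) + (1/5)(0.6270+0.3290) + (1/5)(1.0000+0.6270)
  = 0.0070 + 0.0406 + 0.0994 + 0.1912 + 0.3254 = 0.6636
G = 1 − 0.6636 = 0.3364

0.336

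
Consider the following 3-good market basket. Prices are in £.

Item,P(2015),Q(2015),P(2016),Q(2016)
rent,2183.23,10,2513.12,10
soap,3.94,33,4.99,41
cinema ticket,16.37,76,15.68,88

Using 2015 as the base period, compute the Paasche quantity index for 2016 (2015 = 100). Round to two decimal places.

Paasche quantity index uses current-period prices as weights.
ΣP(2016)·Q(2016) = 2513.12×10 + 4.99×41 + 15.68×88 = 25131.2 + 204.59 + 1379.84 = 26715.63
ΣP(2016)·Q(2015) = 2513.12×10 + 4.99×33 + 15.68×76 = 25131.2 + 164.67 + 1191.68 = 26487.55
Index = 26715.63 / 26487.55 × 100 = 100.8611

100.86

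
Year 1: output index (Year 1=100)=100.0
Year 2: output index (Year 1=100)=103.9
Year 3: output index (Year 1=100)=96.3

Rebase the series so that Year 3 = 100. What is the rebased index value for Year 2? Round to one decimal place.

107.9

Rebased(Year 2) = 103.9 / 96.3 × 100 = 107.8920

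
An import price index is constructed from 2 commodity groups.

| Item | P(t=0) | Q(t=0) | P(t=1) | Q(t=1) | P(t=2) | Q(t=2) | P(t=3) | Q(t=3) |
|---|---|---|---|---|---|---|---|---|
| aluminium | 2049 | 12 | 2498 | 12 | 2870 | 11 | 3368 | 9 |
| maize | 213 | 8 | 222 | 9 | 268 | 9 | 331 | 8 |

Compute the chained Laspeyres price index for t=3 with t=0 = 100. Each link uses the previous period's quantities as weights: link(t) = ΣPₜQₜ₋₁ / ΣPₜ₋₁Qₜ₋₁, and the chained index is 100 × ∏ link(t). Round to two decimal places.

163.95

Link t=0→t=1:
ΣP(t=1)Q(t=0) = 2498×12 + 222×8 = 29976 + 1776 = 31752
ΣP(t=0)Q(t=0) = 2049×12 + 213×8 = 24588 + 1704 = 26292
link = 31752/26292 = 1.207668
Link t=1→t=2:
ΣP(t=2)Q(t=1) = 2870×12 + 268×9 = 34440 + 2412 = 36852
ΣP(t=1)Q(t=1) = 2498×12 + 222×9 = 29976 + 1998 = 31974
link = 36852/31974 = 1.152561
Link t=2→t=3:
ΣP(t=3)Q(t=2) = 3368×11 + 331×9 = 37048 + 2979 = 40027
ΣP(t=2)Q(t=2) = 2870×11 + 268×9 = 31570 + 2412 = 33982
link = 40027/33982 = 1.177888
Chained index = 100 × 1.207668 × 1.152561 × 1.177888 = 163.9516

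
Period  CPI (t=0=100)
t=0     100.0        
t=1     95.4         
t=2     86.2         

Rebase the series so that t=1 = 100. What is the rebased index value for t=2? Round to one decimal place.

90.4

Rebased(t=2) = 86.2 / 95.4 × 100 = 90.3564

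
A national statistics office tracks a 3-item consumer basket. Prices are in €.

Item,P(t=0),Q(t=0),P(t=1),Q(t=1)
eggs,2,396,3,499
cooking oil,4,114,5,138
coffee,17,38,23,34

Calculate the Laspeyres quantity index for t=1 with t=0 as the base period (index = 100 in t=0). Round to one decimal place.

112.4

Laspeyres quantity index uses base-period prices as weights.
ΣP(t=0)·Q(t=1) = 2×499 + 4×138 + 17×34 = 998 + 552 + 578 = 2128
ΣP(t=0)·Q(t=0) = 2×396 + 4×114 + 17×38 = 792 + 456 + 646 = 1894
Index = 2128 / 1894 × 100 = 112.3548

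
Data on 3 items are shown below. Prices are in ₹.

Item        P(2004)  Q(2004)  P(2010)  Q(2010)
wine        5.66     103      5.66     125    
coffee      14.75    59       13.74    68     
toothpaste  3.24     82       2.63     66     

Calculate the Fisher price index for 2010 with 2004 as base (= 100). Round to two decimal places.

93.98

Laspeyres component (base-period weights):
ΣP(2010)Q(2004) = 5.66×103 + 13.74×59 + 2.63×82 = 582.98 + 810.66 + 215.66 = 1609.3
ΣP(2004)Q(2004) = 5.66×103 + 14.75×59 + 3.24×82 = 582.98 + 870.25 + 265.68 = 1718.91
L = 1609.3 / 1718.91 × 100 = 93.6233
Paasche component (current-period weights):
ΣP(2010)Q(2010) = 5.66×125 + 13.74×68 + 2.63×66 = 707.5 + 934.32 + 173.58 = 1815.4
ΣP(2004)Q(2010) = 5.66×125 + 14.75×68 + 3.24×66 = 707.5 + 1003 + 213.84 = 1924.34
P = 1815.4 / 1924.34 × 100 = 94.3388
Fisher = √(L × P) = √(93.6233 × 94.3388) = 93.9804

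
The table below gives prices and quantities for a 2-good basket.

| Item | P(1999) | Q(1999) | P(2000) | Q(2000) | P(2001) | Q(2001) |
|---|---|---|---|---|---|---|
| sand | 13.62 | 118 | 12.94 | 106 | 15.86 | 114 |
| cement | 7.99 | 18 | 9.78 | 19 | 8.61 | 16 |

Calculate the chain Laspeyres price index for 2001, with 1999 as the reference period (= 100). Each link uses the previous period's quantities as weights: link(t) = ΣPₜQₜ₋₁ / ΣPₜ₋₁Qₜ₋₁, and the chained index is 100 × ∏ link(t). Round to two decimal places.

115.20

Link 1999→2000:
ΣP(2000)Q(1999) = 12.94×118 + 9.78×18 = 1526.92 + 176.04 = 1702.96
ΣP(1999)Q(1999) = 13.62×118 + 7.99×18 = 1607.16 + 143.82 = 1750.98
link = 1702.96/1750.98 = 0.972575
Link 2000→2001:
ΣP(2001)Q(2000) = 15.86×106 + 8.61×19 = 1681.16 + 163.59 = 1844.75
ΣP(2000)Q(2000) = 12.94×106 + 9.78×19 = 1371.64 + 185.82 = 1557.46
link = 1844.75/1557.46 = 1.184461
Chained index = 100 × 0.972575 × 1.184461 = 115.1977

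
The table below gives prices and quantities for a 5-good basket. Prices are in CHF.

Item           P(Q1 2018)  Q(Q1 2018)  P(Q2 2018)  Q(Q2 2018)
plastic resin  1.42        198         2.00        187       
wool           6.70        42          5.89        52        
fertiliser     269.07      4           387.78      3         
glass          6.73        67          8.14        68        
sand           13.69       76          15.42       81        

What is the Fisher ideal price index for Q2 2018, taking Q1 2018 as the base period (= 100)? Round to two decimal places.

123.50

Laspeyres component (base-period weights):
ΣP(Q2 2018)Q(Q1 2018) = 2.00×198 + 5.89×42 + 387.78×4 + 8.14×67 + 15.42×76 = 396 + 247.38 + 1551.12 + 545.38 + 1171.92 = 3911.8
ΣP(Q1 2018)Q(Q1 2018) = 1.42×198 + 6.70×42 + 269.07×4 + 6.73×67 + 13.69×76 = 281.16 + 281.4 + 1076.28 + 450.91 + 1040.44 = 3130.19
L = 3911.8 / 3130.19 × 100 = 124.9700
Paasche component (current-period weights):
ΣP(Q2 2018)Q(Q2 2018) = 2.00×187 + 5.89×52 + 387.78×3 + 8.14×68 + 15.42×81 = 374 + 306.28 + 1163.34 + 553.52 + 1249.02 = 3646.16
ΣP(Q1 2018)Q(Q2 2018) = 1.42×187 + 6.70×52 + 269.07×3 + 6.73×68 + 13.69×81 = 265.54 + 348.4 + 807.21 + 457.64 + 1108.89 = 2987.68
P = 3646.16 / 2987.68 × 100 = 122.0398
Fisher = √(L × P) = √(124.9700 × 122.0398) = 123.4963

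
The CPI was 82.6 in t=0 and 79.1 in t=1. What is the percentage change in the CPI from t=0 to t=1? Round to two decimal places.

-4.24%

Change = (79.1 − 82.6) / 82.6 × 100
       = -3.5 / 82.6 × 100 = -4.2373%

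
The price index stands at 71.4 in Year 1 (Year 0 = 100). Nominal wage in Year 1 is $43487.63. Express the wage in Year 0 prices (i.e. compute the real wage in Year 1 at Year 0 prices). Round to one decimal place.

Real = Nominal ÷ (Index/100) = 43487.63 ÷ (71.4/100)
     = 43487.63 ÷ 0.714 = 60907.0448

60907.0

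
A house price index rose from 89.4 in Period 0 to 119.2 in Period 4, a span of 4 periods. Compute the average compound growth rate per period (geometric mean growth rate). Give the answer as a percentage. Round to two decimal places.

7.46%

Growth factor = (119.2/89.4)^(1/4) = (1.333333)^(1/4) = 1.074570
Growth rate = 1.074570 − 1 = 0.074570 = 7.4570%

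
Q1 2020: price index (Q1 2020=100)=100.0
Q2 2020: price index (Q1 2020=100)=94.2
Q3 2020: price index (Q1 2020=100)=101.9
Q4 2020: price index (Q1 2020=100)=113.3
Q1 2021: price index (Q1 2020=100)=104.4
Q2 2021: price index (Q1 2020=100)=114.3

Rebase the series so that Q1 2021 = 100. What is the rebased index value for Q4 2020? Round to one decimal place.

Rebased(Q4 2020) = 113.3 / 104.4 × 100 = 108.5249

108.5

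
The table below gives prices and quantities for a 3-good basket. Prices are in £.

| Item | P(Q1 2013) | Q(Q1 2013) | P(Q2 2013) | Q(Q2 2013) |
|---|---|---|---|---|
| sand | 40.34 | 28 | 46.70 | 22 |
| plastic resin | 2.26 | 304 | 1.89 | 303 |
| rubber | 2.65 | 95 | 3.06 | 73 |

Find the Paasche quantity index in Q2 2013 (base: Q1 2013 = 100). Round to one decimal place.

Paasche quantity index uses current-period prices as weights.
ΣP(Q2 2013)·Q(Q2 2013) = 46.70×22 + 1.89×303 + 3.06×73 = 1027.4 + 572.67 + 223.38 = 1823.45
ΣP(Q2 2013)·Q(Q1 2013) = 46.70×28 + 1.89×304 + 3.06×95 = 1307.6 + 574.56 + 290.7 = 2172.86
Index = 1823.45 / 2172.86 × 100 = 83.9194

83.9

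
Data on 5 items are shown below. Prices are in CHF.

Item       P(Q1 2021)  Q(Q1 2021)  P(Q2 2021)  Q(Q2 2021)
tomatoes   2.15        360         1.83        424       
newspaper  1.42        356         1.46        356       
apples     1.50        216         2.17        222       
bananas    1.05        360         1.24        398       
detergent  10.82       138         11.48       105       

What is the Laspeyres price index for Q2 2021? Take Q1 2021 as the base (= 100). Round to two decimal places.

Laspeyres price index uses base-period quantities as weights.
ΣP(Q2 2021)·Q(Q1 2021) = 1.83×360 + 1.46×356 + 2.17×216 + 1.24×360 + 11.48×138 = 658.8 + 519.76 + 468.72 + 446.4 + 1584.24 = 3677.92
ΣP(Q1 2021)·Q(Q1 2021) = 2.15×360 + 1.42×356 + 1.50×216 + 1.05×360 + 10.82×138 = 774 + 505.52 + 324 + 378 + 1493.16 = 3474.68
Index = 3677.92 / 3474.68 × 100 = 105.8492

105.85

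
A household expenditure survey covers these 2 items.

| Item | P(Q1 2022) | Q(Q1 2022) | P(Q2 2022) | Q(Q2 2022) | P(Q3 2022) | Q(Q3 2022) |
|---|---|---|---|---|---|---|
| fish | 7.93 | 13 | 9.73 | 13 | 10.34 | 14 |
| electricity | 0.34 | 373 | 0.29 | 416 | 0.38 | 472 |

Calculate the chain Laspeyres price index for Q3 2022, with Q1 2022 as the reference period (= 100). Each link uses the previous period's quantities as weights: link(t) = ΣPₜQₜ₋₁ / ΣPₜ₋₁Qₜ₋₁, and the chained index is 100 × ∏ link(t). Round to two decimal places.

120.80

Link Q1 2022→Q2 2022:
ΣP(Q2 2022)Q(Q1 2022) = 9.73×13 + 0.29×373 = 126.49 + 108.17 = 234.66
ΣP(Q1 2022)Q(Q1 2022) = 7.93×13 + 0.34×373 = 103.09 + 126.82 = 229.91
link = 234.66/229.91 = 1.020660
Link Q2 2022→Q3 2022:
ΣP(Q3 2022)Q(Q2 2022) = 10.34×13 + 0.38×416 = 134.42 + 158.08 = 292.5
ΣP(Q2 2022)Q(Q2 2022) = 9.73×13 + 0.29×416 = 126.49 + 120.64 = 247.13
link = 292.5/247.13 = 1.183588
Chained index = 100 × 1.020660 × 1.183588 = 120.8041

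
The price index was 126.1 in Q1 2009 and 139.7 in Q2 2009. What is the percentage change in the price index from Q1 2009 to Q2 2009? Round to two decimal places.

Change = (139.7 − 126.1) / 126.1 × 100
       = 13.6 / 126.1 × 100 = 10.7851%

10.79%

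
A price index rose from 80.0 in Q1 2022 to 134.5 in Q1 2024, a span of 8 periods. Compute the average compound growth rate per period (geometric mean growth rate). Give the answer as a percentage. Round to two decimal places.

Growth factor = (134.5/80.0)^(1/8) = (1.681250)^(1/8) = 1.067097
Growth rate = 1.067097 − 1 = 0.067097 = 6.7097%

6.71%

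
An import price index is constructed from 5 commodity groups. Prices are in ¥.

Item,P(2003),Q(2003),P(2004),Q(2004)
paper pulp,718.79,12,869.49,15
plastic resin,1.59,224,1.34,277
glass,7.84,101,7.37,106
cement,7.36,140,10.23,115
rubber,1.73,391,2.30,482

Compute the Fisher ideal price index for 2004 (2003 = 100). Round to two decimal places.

120.14

Laspeyres component (base-period weights):
ΣP(2004)Q(2003) = 869.49×12 + 1.34×224 + 7.37×101 + 10.23×140 + 2.30×391 = 10433.88 + 300.16 + 744.37 + 1432.2 + 899.3 = 13809.91
ΣP(2003)Q(2003) = 718.79×12 + 1.59×224 + 7.84×101 + 7.36×140 + 1.73×391 = 8625.48 + 356.16 + 791.84 + 1030.4 + 676.43 = 11480.31
L = 13809.91 / 11480.31 × 100 = 120.2921
Paasche component (current-period weights):
ΣP(2004)Q(2004) = 869.49×15 + 1.34×277 + 7.37×106 + 10.23×115 + 2.30×482 = 13042.35 + 371.18 + 781.22 + 1176.45 + 1108.6 = 16479.8
ΣP(2003)Q(2004) = 718.79×15 + 1.59×277 + 7.84×106 + 7.36×115 + 1.73×482 = 10781.85 + 440.43 + 831.04 + 846.4 + 833.86 = 13733.58
P = 16479.8 / 13733.58 × 100 = 119.9964
Fisher = √(L × P) = √(120.2921 × 119.9964) = 120.1442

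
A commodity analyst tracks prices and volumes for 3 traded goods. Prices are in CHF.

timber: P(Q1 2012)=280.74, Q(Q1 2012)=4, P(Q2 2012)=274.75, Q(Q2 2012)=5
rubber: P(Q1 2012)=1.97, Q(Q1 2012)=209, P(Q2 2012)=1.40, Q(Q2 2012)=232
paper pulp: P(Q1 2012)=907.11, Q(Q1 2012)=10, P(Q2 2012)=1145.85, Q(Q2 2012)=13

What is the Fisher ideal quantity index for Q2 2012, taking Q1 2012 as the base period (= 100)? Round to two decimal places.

Laspeyres component (base-period weights):
ΣP(Q1 2012)Q(Q2 2012) = 280.74×5 + 1.97×232 + 907.11×13 = 1403.7 + 457.04 + 11792.43 = 13653.17
ΣP(Q1 2012)Q(Q1 2012) = 280.74×4 + 1.97×209 + 907.11×10 = 1122.96 + 411.73 + 9071.1 = 10605.79
L = 13653.17 / 10605.79 × 100 = 128.7332
Paasche component (current-period weights):
ΣP(Q2 2012)Q(Q2 2012) = 274.75×5 + 1.40×232 + 1145.85×13 = 1373.75 + 324.8 + 14896.05 = 16594.6
ΣP(Q2 2012)Q(Q1 2012) = 274.75×4 + 1.40×209 + 1145.85×10 = 1099 + 292.6 + 11458.5 = 12850.1
P = 16594.6 / 12850.1 × 100 = 129.1399
Fisher = √(L × P) = √(128.7332 × 129.1399) = 128.9364

128.94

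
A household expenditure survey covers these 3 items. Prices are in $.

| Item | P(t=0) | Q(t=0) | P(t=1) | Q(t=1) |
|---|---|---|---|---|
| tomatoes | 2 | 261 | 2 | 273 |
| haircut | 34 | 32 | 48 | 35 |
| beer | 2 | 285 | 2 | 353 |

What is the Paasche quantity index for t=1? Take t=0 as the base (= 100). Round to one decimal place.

111.6

Paasche quantity index uses current-period prices as weights.
ΣP(t=1)·Q(t=1) = 2×273 + 48×35 + 2×353 = 546 + 1680 + 706 = 2932
ΣP(t=1)·Q(t=0) = 2×261 + 48×32 + 2×285 = 522 + 1536 + 570 = 2628
Index = 2932 / 2628 × 100 = 111.5677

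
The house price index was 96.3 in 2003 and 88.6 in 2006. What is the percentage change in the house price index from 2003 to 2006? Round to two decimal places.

-8.00%

Change = (88.6 − 96.3) / 96.3 × 100
       = -7.7 / 96.3 × 100 = -7.9958%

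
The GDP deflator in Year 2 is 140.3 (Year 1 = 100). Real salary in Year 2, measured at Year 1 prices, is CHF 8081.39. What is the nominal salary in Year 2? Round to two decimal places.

Nominal = Real × (Index/100) = 8081.39 × (140.3/100)
        = 8081.39 × 1.403 = 11338.1902

11338.19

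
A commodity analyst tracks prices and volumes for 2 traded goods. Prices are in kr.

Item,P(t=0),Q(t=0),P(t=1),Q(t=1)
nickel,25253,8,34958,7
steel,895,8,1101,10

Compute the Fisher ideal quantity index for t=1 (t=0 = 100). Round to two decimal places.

Laspeyres component (base-period weights):
ΣP(t=0)Q(t=1) = 25253×7 + 895×10 = 176771 + 8950 = 185721
ΣP(t=0)Q(t=0) = 25253×8 + 895×8 = 202024 + 7160 = 209184
L = 185721 / 209184 × 100 = 88.7836
Paasche component (current-period weights):
ΣP(t=1)Q(t=1) = 34958×7 + 1101×10 = 244706 + 11010 = 255716
ΣP(t=1)Q(t=0) = 34958×8 + 1101×8 = 279664 + 8808 = 288472
P = 255716 / 288472 × 100 = 88.6450
Fisher = √(L × P) = √(88.7836 × 88.6450) = 88.7143

88.71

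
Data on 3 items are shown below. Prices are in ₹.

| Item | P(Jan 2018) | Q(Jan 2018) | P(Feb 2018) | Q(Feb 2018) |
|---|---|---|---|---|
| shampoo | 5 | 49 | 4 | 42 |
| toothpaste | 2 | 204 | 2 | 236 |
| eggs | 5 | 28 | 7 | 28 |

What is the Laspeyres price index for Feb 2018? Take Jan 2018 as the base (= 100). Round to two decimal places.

Laspeyres price index uses base-period quantities as weights.
ΣP(Feb 2018)·Q(Jan 2018) = 4×49 + 2×204 + 7×28 = 196 + 408 + 196 = 800
ΣP(Jan 2018)·Q(Jan 2018) = 5×49 + 2×204 + 5×28 = 245 + 408 + 140 = 793
Index = 800 / 793 × 100 = 100.8827

100.88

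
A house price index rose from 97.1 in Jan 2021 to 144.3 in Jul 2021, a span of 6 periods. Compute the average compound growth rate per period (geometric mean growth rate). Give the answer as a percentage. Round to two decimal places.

Growth factor = (144.3/97.1)^(1/6) = (1.486097)^(1/6) = 1.068254
Growth rate = 1.068254 − 1 = 0.068254 = 6.8254%

6.83%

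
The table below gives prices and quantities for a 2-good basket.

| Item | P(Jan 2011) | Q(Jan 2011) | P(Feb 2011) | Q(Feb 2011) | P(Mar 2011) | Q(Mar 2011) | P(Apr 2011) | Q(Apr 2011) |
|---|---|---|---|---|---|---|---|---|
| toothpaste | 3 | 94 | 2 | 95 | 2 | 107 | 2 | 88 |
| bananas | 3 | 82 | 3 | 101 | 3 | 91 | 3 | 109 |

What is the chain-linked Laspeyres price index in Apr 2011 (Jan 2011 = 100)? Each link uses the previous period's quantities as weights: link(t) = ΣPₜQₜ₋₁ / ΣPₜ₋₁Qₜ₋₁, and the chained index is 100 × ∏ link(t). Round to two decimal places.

82.20

Link Jan 2011→Feb 2011:
ΣP(Feb 2011)Q(Jan 2011) = 2×94 + 3×82 = 188 + 246 = 434
ΣP(Jan 2011)Q(Jan 2011) = 3×94 + 3×82 = 282 + 246 = 528
link = 434/528 = 0.821970
Link Feb 2011→Mar 2011:
ΣP(Mar 2011)Q(Feb 2011) = 2×95 + 3×101 = 190 + 303 = 493
ΣP(Feb 2011)Q(Feb 2011) = 2×95 + 3×101 = 190 + 303 = 493
link = 493/493 = 1.000000
Link Mar 2011→Apr 2011:
ΣP(Apr 2011)Q(Mar 2011) = 2×107 + 3×91 = 214 + 273 = 487
ΣP(Mar 2011)Q(Mar 2011) = 2×107 + 3×91 = 214 + 273 = 487
link = 487/487 = 1.000000
Chained index = 100 × 0.821970 × 1.000000 × 1.000000 = 82.1970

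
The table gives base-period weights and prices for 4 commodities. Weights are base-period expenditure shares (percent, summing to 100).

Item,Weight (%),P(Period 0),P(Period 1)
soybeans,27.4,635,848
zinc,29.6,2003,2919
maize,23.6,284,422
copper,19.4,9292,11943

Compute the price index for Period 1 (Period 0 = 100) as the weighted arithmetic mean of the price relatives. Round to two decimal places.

139.73

soybeans: 27.4 × (848/635) = 27.4 × 1.335433 = 36.5909
zinc: 29.6 × (2919/2003) = 29.6 × 1.457314 = 43.1365
maize: 23.6 × (422/284) = 23.6 × 1.485915 = 35.0676
copper: 19.4 × (11943/9292) = 19.4 × 1.285299 = 24.9348
Index = Σ wᵢ·(p₁ᵢ/p₀ᵢ) = 36.5909 + 43.1365 + 35.0676 + 24.9348 = 139.7298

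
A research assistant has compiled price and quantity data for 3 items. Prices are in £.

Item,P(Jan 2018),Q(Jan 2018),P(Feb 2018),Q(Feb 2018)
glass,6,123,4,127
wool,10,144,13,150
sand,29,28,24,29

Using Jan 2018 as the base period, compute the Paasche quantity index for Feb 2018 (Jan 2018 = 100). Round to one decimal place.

Paasche quantity index uses current-period prices as weights.
ΣP(Feb 2018)·Q(Feb 2018) = 4×127 + 13×150 + 24×29 = 508 + 1950 + 696 = 3154
ΣP(Feb 2018)·Q(Jan 2018) = 4×123 + 13×144 + 24×28 = 492 + 1872 + 672 = 3036
Index = 3154 / 3036 × 100 = 103.8867

103.9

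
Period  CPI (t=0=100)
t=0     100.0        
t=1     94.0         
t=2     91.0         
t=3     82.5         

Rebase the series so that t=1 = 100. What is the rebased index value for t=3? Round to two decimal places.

87.77

Rebased(t=3) = 82.5 / 94.0 × 100 = 87.7660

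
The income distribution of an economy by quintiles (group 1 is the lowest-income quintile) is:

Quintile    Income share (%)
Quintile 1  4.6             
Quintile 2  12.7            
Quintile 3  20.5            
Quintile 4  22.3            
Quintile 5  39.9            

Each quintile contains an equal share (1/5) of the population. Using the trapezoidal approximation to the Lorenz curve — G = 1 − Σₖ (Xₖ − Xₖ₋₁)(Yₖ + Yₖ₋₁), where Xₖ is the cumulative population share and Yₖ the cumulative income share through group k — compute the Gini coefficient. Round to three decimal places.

0.321

Cumulative income shares Yₖ: 0.0460, 0.1730, 0.3780, 0.6010, 1.0000
Σ (Xₖ−Xₖ₋₁)(Yₖ+Yₖ₋₁) = (1/5)(0.0460+0.0000) + (1/5)(0.1730+0.0460) + (1/5)(0.3780+0.1730) + (1/5)(0.6010+0.3780) + (1/5)(1.0000+0.6010)
  = 0.0092 + 0.0438 + 0.1102 + 0.1958 + 0.3202 = 0.6792
G = 1 − 0.6792 = 0.3208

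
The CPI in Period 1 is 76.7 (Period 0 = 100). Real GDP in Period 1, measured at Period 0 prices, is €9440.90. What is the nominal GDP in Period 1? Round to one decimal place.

Nominal = Real × (Index/100) = 9440.90 × (76.7/100)
        = 9440.90 × 0.767 = 7241.1703

7241.2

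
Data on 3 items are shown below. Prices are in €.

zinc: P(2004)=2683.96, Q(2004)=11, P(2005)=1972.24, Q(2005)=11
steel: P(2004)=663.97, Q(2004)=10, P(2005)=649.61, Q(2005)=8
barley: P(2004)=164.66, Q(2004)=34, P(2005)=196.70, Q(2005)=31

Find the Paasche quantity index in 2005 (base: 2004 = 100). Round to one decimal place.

Paasche quantity index uses current-period prices as weights.
ΣP(2005)·Q(2005) = 1972.24×11 + 649.61×8 + 196.70×31 = 21694.64 + 5196.88 + 6097.7 = 32989.22
ΣP(2005)·Q(2004) = 1972.24×11 + 649.61×10 + 196.70×34 = 21694.64 + 6496.1 + 6687.8 = 34878.54
Index = 32989.22 / 34878.54 × 100 = 94.5831

94.6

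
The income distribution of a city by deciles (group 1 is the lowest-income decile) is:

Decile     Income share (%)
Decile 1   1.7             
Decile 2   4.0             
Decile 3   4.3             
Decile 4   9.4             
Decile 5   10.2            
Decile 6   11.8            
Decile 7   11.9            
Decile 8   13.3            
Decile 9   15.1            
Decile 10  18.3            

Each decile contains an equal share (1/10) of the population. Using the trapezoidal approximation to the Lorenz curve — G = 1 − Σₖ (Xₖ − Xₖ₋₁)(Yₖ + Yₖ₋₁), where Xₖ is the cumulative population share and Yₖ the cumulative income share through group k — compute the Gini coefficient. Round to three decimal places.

Cumulative income shares Yₖ: 0.0170, 0.0570, 0.1000, 0.1940, 0.2960, 0.4140, 0.5330, 0.6660, 0.8170, 1.0000
Σ (Xₖ−Xₖ₋₁)(Yₖ+Yₖ₋₁) = (1/10)(0.0170+0.0000) + (1/10)(0.0570+0.0170) + (1/10)(0.1000+0.0570) + (1/10)(0.1940+0.1000) + (1/10)(0.2960+0.1940) + (1/10)(0.4140+0.2960) + (1/10)(0.5330+0.4140) + (1/10)(0.6660+0.5330) + (1/10)(0.8170+0.6660) + (1/10)(1.0000+0.8170)
  = 0.0017 + 0.0074 + 0.0157 + 0.0294 + 0.0490 + 0.0710 + 0.0947 + 0.1199 + 0.1483 + 0.1817 = 0.7188
G = 1 − 0.7188 = 0.2812

0.281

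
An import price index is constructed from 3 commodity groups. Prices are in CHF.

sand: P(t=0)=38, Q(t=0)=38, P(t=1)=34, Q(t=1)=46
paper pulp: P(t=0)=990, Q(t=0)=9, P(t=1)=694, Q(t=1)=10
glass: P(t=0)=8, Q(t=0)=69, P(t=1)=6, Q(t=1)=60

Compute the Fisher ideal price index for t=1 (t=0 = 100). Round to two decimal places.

Laspeyres component (base-period weights):
ΣP(t=1)Q(t=0) = 34×38 + 694×9 + 6×69 = 1292 + 6246 + 414 = 7952
ΣP(t=0)Q(t=0) = 38×38 + 990×9 + 8×69 = 1444 + 8910 + 552 = 10906
L = 7952 / 10906 × 100 = 72.9140
Paasche component (current-period weights):
ΣP(t=1)Q(t=1) = 34×46 + 694×10 + 6×60 = 1564 + 6940 + 360 = 8864
ΣP(t=0)Q(t=1) = 38×46 + 990×10 + 8×60 = 1748 + 9900 + 480 = 12128
P = 8864 / 12128 × 100 = 73.0871
Fisher = √(L × P) = √(72.9140 × 73.0871) = 73.0005

73.00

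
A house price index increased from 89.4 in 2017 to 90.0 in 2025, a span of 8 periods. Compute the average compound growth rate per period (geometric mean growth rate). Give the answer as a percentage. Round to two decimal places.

0.08%

Growth factor = (90.0/89.4)^(1/8) = (1.006711)^(1/8) = 1.000836
Growth rate = 1.000836 − 1 = 0.000836 = 0.0836%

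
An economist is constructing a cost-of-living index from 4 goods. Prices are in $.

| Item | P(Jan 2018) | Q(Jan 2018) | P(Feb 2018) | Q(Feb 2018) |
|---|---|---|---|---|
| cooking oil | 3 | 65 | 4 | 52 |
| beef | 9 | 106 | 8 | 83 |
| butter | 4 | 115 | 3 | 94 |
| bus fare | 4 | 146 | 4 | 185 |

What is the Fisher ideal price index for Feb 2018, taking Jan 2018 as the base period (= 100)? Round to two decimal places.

93.35

Laspeyres component (base-period weights):
ΣP(Feb 2018)Q(Jan 2018) = 4×65 + 8×106 + 3×115 + 4×146 = 260 + 848 + 345 + 584 = 2037
ΣP(Jan 2018)Q(Jan 2018) = 3×65 + 9×106 + 4×115 + 4×146 = 195 + 954 + 460 + 584 = 2193
L = 2037 / 2193 × 100 = 92.8865
Paasche component (current-period weights):
ΣP(Feb 2018)Q(Feb 2018) = 4×52 + 8×83 + 3×94 + 4×185 = 208 + 664 + 282 + 740 = 1894
ΣP(Jan 2018)Q(Feb 2018) = 3×52 + 9×83 + 4×94 + 4×185 = 156 + 747 + 376 + 740 = 2019
P = 1894 / 2019 × 100 = 93.8088
Fisher = √(L × P) = √(92.8865 × 93.8088) = 93.3465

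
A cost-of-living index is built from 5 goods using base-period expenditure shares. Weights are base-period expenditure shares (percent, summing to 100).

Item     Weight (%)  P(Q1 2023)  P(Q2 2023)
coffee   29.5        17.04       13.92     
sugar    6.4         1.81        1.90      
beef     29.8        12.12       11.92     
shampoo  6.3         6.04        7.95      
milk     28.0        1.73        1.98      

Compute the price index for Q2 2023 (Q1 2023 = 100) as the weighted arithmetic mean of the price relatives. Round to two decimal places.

coffee: 29.5 × (13.92/17.04) = 29.5 × 0.816901 = 24.0986
sugar: 6.4 × (1.90/1.81) = 6.4 × 1.049724 = 6.7182
beef: 29.8 × (11.92/12.12) = 29.8 × 0.983498 = 29.3083
shampoo: 6.3 × (7.95/6.04) = 6.3 × 1.316225 = 8.2922
milk: 28.0 × (1.98/1.73) = 28.0 × 1.144509 = 32.0462
Index = Σ wᵢ·(p₁ᵢ/p₀ᵢ) = 24.0986 + 6.7182 + 29.3083 + 8.2922 + 32.0462 = 100.4635

100.46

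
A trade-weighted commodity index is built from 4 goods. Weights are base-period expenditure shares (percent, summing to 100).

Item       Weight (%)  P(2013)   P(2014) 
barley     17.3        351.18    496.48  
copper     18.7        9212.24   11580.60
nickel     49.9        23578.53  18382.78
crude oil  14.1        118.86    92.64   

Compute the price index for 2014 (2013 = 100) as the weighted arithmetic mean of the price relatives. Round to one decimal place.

barley: 17.3 × (496.48/351.18) = 17.3 × 1.413748 = 24.4578
copper: 18.7 × (11580.60/9212.24) = 18.7 × 1.257088 = 23.5076
nickel: 49.9 × (18382.78/23578.53) = 49.9 × 0.779641 = 38.9041
crude oil: 14.1 × (92.64/118.86) = 14.1 × 0.779404 = 10.9896
Index = Σ wᵢ·(p₁ᵢ/p₀ᵢ) = 24.4578 + 23.5076 + 38.9041 + 10.9896 = 97.8591

97.9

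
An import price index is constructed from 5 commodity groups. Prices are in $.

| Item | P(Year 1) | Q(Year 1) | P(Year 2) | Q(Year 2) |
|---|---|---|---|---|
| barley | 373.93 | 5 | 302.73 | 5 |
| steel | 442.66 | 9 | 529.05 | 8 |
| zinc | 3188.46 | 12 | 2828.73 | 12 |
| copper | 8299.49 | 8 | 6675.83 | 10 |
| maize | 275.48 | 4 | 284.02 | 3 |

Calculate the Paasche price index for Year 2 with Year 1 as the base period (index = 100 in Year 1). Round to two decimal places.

Paasche price index uses current-period quantities as weights.
ΣP(Year 2)·Q(Year 2) = 302.73×5 + 529.05×8 + 2828.73×12 + 6675.83×10 + 284.02×3 = 1513.65 + 4232.4 + 33944.76 + 66758.3 + 852.06 = 107301.17
ΣP(Year 1)·Q(Year 2) = 373.93×5 + 442.66×8 + 3188.46×12 + 8299.49×10 + 275.48×3 = 1869.65 + 3541.28 + 38261.52 + 82994.9 + 826.44 = 127493.79
Index = 107301.17 / 127493.79 × 100 = 84.1619

84.16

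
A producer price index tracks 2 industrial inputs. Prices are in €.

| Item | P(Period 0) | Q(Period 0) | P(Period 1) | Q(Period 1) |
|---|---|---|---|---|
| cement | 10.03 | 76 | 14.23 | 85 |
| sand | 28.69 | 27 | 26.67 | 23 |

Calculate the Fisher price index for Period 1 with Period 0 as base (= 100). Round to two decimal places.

118.86

Laspeyres component (base-period weights):
ΣP(Period 1)Q(Period 0) = 14.23×76 + 26.67×27 = 1081.48 + 720.09 = 1801.57
ΣP(Period 0)Q(Period 0) = 10.03×76 + 28.69×27 = 762.28 + 774.63 = 1536.91
L = 1801.57 / 1536.91 × 100 = 117.2203
Paasche component (current-period weights):
ΣP(Period 1)Q(Period 1) = 14.23×85 + 26.67×23 = 1209.55 + 613.41 = 1822.96
ΣP(Period 0)Q(Period 1) = 10.03×85 + 28.69×23 = 852.55 + 659.87 = 1512.42
P = 1822.96 / 1512.42 × 100 = 120.5327
Fisher = √(L × P) = √(117.2203 × 120.5327) = 118.8649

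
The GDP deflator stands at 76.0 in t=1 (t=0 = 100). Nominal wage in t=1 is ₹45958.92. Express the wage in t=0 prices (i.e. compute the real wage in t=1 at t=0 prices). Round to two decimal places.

Real = Nominal ÷ (Index/100) = 45958.92 ÷ (76.0/100)
     = 45958.92 ÷ 0.760 = 60472.2632

60472.26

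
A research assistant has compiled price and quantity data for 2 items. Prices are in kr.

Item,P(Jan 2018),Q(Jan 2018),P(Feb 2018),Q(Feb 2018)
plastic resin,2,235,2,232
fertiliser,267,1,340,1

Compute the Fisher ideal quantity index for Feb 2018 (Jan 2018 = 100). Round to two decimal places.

Laspeyres component (base-period weights):
ΣP(Jan 2018)Q(Feb 2018) = 2×232 + 267×1 = 464 + 267 = 731
ΣP(Jan 2018)Q(Jan 2018) = 2×235 + 267×1 = 470 + 267 = 737
L = 731 / 737 × 100 = 99.1859
Paasche component (current-period weights):
ΣP(Feb 2018)Q(Feb 2018) = 2×232 + 340×1 = 464 + 340 = 804
ΣP(Feb 2018)Q(Jan 2018) = 2×235 + 340×1 = 470 + 340 = 810
P = 804 / 810 × 100 = 99.2593
Fisher = √(L × P) = √(99.1859 × 99.2593) = 99.2226

99.22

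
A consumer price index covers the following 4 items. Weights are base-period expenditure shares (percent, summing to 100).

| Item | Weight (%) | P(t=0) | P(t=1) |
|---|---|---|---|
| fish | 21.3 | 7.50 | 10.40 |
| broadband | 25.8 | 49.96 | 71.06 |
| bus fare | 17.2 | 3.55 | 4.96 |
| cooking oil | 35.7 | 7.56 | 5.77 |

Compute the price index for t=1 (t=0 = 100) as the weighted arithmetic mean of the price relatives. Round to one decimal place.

117.5

fish: 21.3 × (10.40/7.50) = 21.3 × 1.386667 = 29.5360
broadband: 25.8 × (71.06/49.96) = 25.8 × 1.422338 = 36.6963
bus fare: 17.2 × (4.96/3.55) = 17.2 × 1.397183 = 24.0315
cooking oil: 35.7 × (5.77/7.56) = 35.7 × 0.763228 = 27.2472
Index = Σ wᵢ·(p₁ᵢ/p₀ᵢ) = 29.5360 + 36.6963 + 24.0315 + 27.2472 = 117.5111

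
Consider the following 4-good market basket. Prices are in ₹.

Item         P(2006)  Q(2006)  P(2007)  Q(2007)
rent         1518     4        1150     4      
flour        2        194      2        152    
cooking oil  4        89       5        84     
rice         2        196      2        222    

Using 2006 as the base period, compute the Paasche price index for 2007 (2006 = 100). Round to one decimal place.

80.6

Paasche price index uses current-period quantities as weights.
ΣP(2007)·Q(2007) = 1150×4 + 2×152 + 5×84 + 2×222 = 4600 + 304 + 420 + 444 = 5768
ΣP(2006)·Q(2007) = 1518×4 + 2×152 + 4×84 + 2×222 = 6072 + 304 + 336 + 444 = 7156
Index = 5768 / 7156 × 100 = 80.6037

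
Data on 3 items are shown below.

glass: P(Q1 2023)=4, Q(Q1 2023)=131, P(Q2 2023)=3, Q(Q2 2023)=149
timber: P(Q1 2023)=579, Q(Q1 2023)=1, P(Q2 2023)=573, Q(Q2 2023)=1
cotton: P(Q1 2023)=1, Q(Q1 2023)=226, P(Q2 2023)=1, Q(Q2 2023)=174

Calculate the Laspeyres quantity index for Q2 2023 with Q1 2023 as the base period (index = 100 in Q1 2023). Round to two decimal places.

101.50

Laspeyres quantity index uses base-period prices as weights.
ΣP(Q1 2023)·Q(Q2 2023) = 4×149 + 579×1 + 1×174 = 596 + 579 + 174 = 1349
ΣP(Q1 2023)·Q(Q1 2023) = 4×131 + 579×1 + 1×226 = 524 + 579 + 226 = 1329
Index = 1349 / 1329 × 100 = 101.5049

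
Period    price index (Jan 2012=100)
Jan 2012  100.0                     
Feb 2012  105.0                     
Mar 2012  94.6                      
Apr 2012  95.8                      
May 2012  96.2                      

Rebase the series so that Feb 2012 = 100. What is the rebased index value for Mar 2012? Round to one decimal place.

Rebased(Mar 2012) = 94.6 / 105.0 × 100 = 90.0952

90.1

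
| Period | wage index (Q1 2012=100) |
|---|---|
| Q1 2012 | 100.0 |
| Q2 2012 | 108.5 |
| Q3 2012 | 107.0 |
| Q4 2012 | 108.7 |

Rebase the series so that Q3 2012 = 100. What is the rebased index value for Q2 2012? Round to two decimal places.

101.40

Rebased(Q2 2012) = 108.5 / 107.0 × 100 = 101.4019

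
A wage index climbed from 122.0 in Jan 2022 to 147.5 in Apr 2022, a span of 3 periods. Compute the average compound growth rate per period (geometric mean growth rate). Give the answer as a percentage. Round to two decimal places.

6.53%

Growth factor = (147.5/122.0)^(1/3) = (1.209016)^(1/3) = 1.065313
Growth rate = 1.065313 − 1 = 0.065313 = 6.5313%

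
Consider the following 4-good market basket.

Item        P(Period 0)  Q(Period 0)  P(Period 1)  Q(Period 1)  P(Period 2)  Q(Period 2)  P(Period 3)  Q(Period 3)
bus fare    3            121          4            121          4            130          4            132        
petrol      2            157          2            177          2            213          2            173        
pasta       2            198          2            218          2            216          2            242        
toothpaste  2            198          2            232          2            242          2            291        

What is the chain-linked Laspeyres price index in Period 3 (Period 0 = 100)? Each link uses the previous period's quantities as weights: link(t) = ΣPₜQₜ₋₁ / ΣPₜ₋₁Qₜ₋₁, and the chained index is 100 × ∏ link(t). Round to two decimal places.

Link Period 0→Period 1:
ΣP(Period 1)Q(Period 0) = 4×121 + 2×157 + 2×198 + 2×198 = 484 + 314 + 396 + 396 = 1590
ΣP(Period 0)Q(Period 0) = 3×121 + 2×157 + 2×198 + 2×198 = 363 + 314 + 396 + 396 = 1469
link = 1590/1469 = 1.082369
Link Period 1→Period 2:
ΣP(Period 2)Q(Period 1) = 4×121 + 2×177 + 2×218 + 2×232 = 484 + 354 + 436 + 464 = 1738
ΣP(Period 1)Q(Period 1) = 4×121 + 2×177 + 2×218 + 2×232 = 484 + 354 + 436 + 464 = 1738
link = 1738/1738 = 1.000000
Link Period 2→Period 3:
ΣP(Period 3)Q(Period 2) = 4×130 + 2×213 + 2×216 + 2×242 = 520 + 426 + 432 + 484 = 1862
ΣP(Period 2)Q(Period 2) = 4×130 + 2×213 + 2×216 + 2×242 = 520 + 426 + 432 + 484 = 1862
link = 1862/1862 = 1.000000
Chained index = 100 × 1.082369 × 1.000000 × 1.000000 = 108.2369

108.24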